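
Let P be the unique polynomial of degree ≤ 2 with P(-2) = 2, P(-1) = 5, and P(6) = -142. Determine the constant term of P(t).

Write P(t) = at^2 + bt + c. Substituting each data point gives a linear system:
  4a - 2b + c = 2
  a - b + c = 5
  36a + 6b + c = -142
Solving the system yields a = -3, b = -6, c = 2.
So P(t) = -3t² - 6t + 2.
The constant term is 2.

2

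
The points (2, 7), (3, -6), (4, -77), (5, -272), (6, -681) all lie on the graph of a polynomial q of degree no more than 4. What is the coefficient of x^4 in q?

Write q(x) = ax^4 + bx^3 + cx^2 + dx + e. Substituting each data point gives a linear system:
  16a + 8b + 4c + 2d + e = 7
  81a + 27b + 9c + 3d + e = -6
  256a + 64b + 16c + 4d + e = -77
  625a + 125b + 25c + 5d + e = -272
  1296a + 216b + 36c + 6d + e = -681
Solving the system yields a = -1, b = 3, c = -1, d = 0, e = 3.
So q(x) = -x^4 + 3x^3 - x^2 + 3.
The leading coefficient is -1.

-1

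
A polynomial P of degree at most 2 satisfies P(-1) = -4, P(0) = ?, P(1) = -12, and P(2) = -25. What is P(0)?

-5

The 3 known points determine the degree-2 polynomial uniquely.
Write P(t) = at^2 + bt + c. Substituting each data point gives a linear system:
  a - b + c = -4
  a + b + c = -12
  4a + 2b + c = -25
Solving the system yields a = -3, b = -4, c = -5.
So P(t) = -3t² - 4t - 5.
Then P(0) = -5.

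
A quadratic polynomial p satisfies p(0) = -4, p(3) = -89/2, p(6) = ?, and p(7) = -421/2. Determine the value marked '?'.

-157

The 3 known points determine the degree-2 polynomial uniquely.
Write p(s) = as^2 + bs + c. Substituting each data point gives a linear system:
  c = -4
  9a + 3b + c = -89/2
  49a + 7b + c = -421/2
Solving the system yields a = -4, b = -3/2, c = -4.
So p(s) = -4s^2 - (3/2)s - 4.
Then p(6) = -157.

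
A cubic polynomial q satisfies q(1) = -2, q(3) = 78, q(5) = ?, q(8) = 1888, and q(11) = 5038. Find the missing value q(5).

430

The 4 known points determine the degree-3 polynomial uniquely.
Write q(u) = au^3 + bu^2 + cu + d. Substituting each data point gives a linear system:
  a + b + c + d = -2
  27a + 9b + 3c + d = 78
  512a + 64b + 8c + d = 1888
  1331a + 121b + 11c + d = 5038
Solving the system yields a = 4, b = -2, c = -4, d = 0.
So q(u) = 4u³ - 2u² - 4u.
Then q(5) = 430.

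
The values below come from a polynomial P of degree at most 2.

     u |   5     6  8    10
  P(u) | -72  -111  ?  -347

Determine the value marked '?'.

-213

The 3 known points determine the degree-2 polynomial uniquely.
Write P(u) = au^2 + bu + c. Substituting each data point gives a linear system:
  25a + 5b + c = -72
  36a + 6b + c = -111
  100a + 10b + c = -347
Solving the system yields a = -4, b = 5, c = 3.
So P(u) = -4u^2 + 5u + 3.
Then P(8) = -213.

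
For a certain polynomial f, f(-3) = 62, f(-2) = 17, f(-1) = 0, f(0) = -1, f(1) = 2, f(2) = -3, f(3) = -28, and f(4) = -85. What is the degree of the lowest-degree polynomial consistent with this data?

Forward differences of the values at n = -3, -2, -1, 0, 1, 2, 3, 4:
  f  : 62  17  0  -1  2  -3  -28  -85
  Δ  : -45  -17  -1  3  -5  -25  -57
  Δ^2: 28  16  4  -8  -20  -32
  Δ^3: -12  -12  -12  -12  -12
  Δ^4: 0  0  0  0
  Δ^5: 0  0  0
  Δ^6: 0  0
  Δ^7: 0
The third differences are constant (-12) and nonzero, while all higher differences vanish, so the minimal degree is 3.

3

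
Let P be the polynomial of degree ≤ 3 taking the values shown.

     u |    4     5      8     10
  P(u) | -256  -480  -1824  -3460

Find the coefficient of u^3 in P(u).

Write P(u) = au^3 + bu^2 + cu + d. Substituting each data point gives a linear system:
  64a + 16b + 4c + d = -256
  125a + 25b + 5c + d = -480
  512a + 64b + 8c + d = -1824
  1000a + 100b + 10c + d = -3460
Solving the system yields a = -3, b = -5, c = 4, d = 0.
So P(u) = -3u³ - 5u² + 4u.
The leading coefficient is -3.

-3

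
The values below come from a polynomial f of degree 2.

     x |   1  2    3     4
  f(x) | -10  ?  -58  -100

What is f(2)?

The 3 known points determine the degree-2 polynomial uniquely.
Write f(x) = ax^2 + bx + c. Substituting each data point gives a linear system:
  a + b + c = -10
  9a + 3b + c = -58
  16a + 4b + c = -100
Solving the system yields a = -6, b = 0, c = -4.
So f(x) = -6x^2 - 4.
Then f(2) = -28.

-28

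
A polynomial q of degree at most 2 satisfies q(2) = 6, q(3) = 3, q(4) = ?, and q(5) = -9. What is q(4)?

The 3 known points determine the degree-2 polynomial uniquely.
Write q(s) = as^2 + bs + c. Substituting each data point gives a linear system:
  4a + 2b + c = 6
  9a + 3b + c = 3
  25a + 5b + c = -9
Solving the system yields a = -1, b = 2, c = 6.
So q(s) = -s² + 2s + 6.
Then q(4) = -2.

-2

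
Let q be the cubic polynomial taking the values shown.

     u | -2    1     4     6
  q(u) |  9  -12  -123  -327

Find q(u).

q(u) = -u^3 - 2u^2 - 6u - 3

Write q(u) = au^3 + bu^2 + cu + d. Substituting each data point gives a linear system:
  -8a + 4b - 2c + d = 9
  a + b + c + d = -12
  64a + 16b + 4c + d = -123
  216a + 36b + 6c + d = -327
Solving the system yields a = -1, b = -2, c = -6, d = -3.
So q(u) = -u^3 - 2u^2 - 6u - 3.
Check: q(4) = -123. ✓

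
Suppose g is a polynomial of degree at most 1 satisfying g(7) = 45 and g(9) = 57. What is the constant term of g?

Write g(u) = au + b. Substituting each data point gives a linear system:
  7a + b = 45
  9a + b = 57
Solving the system yields a = 6, b = 3.
So g(u) = 6u + 3.
The constant term is 3.

3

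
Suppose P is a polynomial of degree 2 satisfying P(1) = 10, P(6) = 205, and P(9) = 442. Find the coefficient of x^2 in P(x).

5

Write P(x) = ax^2 + bx + c. Substituting each data point gives a linear system:
  a + b + c = 10
  36a + 6b + c = 205
  81a + 9b + c = 442
Solving the system yields a = 5, b = 4, c = 1.
So P(x) = 5x² + 4x + 1.
The leading coefficient is 5.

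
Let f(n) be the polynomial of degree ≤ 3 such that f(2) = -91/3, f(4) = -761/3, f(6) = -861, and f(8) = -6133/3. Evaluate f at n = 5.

Write f(n) = an^3 + bn^2 + cn + d. Substituting each data point gives a linear system:
  8a + 4b + 2c + d = -91/3
  64a + 16b + 4c + d = -761/3
  216a + 36b + 6c + d = -861
  512a + 64b + 8c + d = -6133/3
Solving the system yields a = -4, b = 0, c = 1/3, d = 1.
So f(n) = -4n^3 + (1/3)n + 1.
Then f(5) = -1492/3.

-1492/3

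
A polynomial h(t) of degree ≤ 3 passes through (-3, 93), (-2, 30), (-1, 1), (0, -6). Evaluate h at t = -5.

369

Write h(t) = at^3 + bt^2 + ct + d. Substituting each data point gives a linear system:
  -27a + 9b - 3c + d = 93
  -8a + 4b - 2c + d = 30
  -a + b - c + d = 1
  d = -6
Solving the system yields a = -2, b = 5, c = 0, d = -6.
So h(t) = -2t^3 + 5t^2 - 6.
Then h(-5) = 369.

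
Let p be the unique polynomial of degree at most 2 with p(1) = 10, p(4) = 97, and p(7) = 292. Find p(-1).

Using the Lagrange interpolation formula with nodes 1, 4, 7:
  L_0(s) = (s - 4)(s - 7) / 18
  L_1(s) = (s - 1)(s - 7) / -9
  L_2(s) = (s - 1)(s - 4) / 18
Then p(s) = 10·L_0(s) + 97·L_1(s) + 292·L_2(s).
Expanding and collecting terms gives p(s) = 6s^2 - s + 5.
Evaluating at s = -1: p(-1) = 12.

12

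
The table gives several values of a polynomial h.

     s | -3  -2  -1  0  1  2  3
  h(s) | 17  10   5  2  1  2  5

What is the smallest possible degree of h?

Forward differences of the values at s = -3, -2, -1, 0, 1, 2, 3:
  h  : 17  10  5  2  1  2  5
  Δ  : -7  -5  -3  -1  1  3
  Δ^2: 2  2  2  2  2
  Δ^3: 0  0  0  0
  Δ^4: 0  0  0
  Δ^5: 0  0
  Δ^6: 0
The second differences are constant (2) and nonzero, while all higher differences vanish, so the minimal degree is 2.

2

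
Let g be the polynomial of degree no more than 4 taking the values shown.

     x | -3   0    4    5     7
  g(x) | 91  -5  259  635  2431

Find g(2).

11

Write g(x) = ax^4 + bx^3 + cx^2 + dx + e. Substituting each data point gives a linear system:
  81a - 27b + 9c - 3d + e = 91
  e = -5
  256a + 64b + 16c + 4d + e = 259
  625a + 125b + 25c + 5d + e = 635
  2401a + 343b + 49c + 7d + e = 2431
Solving the system yields a = 1, b = 0, c = 1, d = -2, e = -5.
So g(x) = x^4 + x^2 - 2x - 5.
Then g(2) = 11.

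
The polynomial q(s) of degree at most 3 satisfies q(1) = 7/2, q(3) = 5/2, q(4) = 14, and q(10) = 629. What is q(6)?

Write q(s) = as^3 + bs^2 + cs + d. Substituting each data point gives a linear system:
  a + b + c + d = 7/2
  27a + 9b + 3c + d = 5/2
  64a + 16b + 4c + d = 14
  1000a + 100b + 10c + d = 629
Solving the system yields a = 1, b = -4, c = 5/2, d = 4.
So q(s) = s^3 - 4s^2 + (5/2)s + 4.
Then q(6) = 91.

91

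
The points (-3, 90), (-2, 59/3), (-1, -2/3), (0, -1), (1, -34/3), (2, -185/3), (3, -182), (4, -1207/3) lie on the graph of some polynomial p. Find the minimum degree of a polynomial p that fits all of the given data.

Forward differences of the values at t = -3, -2, -1, 0, 1, 2, 3, 4:
  p  : 90  59/3  -2/3  -1  -34/3  -185/3  -182  -1207/3
  Δ  : -211/3  -61/3  -1/3  -31/3  -151/3  -361/3  -661/3
  Δ^2: 50  20  -10  -40  -70  -100
  Δ^3: -30  -30  -30  -30  -30
  Δ^4: 0  0  0  0
  Δ^5: 0  0  0
  Δ^6: 0  0
  Δ^7: 0
The third differences are constant (-30) and nonzero, while all higher differences vanish, so the minimal degree is 3.

3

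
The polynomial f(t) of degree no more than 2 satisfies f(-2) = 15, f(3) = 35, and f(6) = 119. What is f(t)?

Write f(t) = at^2 + bt + c. Substituting each data point gives a linear system:
  4a - 2b + c = 15
  9a + 3b + c = 35
  36a + 6b + c = 119
Solving the system yields a = 3, b = 1, c = 5.
So f(t) = 3t² + t + 5.
Check: f(3) = 35. ✓

f(t) = 3t^2 + t + 5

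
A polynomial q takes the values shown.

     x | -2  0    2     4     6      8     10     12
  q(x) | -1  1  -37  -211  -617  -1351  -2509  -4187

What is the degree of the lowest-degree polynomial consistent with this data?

Forward differences of the values at x = -2, 0, 2, 4, 6, 8, 10, 12:
  q  : -1  1  -37  -211  -617  -1351  -2509  -4187
  Δ  : 2  -38  -174  -406  -734  -1158  -1678
  Δ^2: -40  -136  -232  -328  -424  -520
  Δ^3: -96  -96  -96  -96  -96
  Δ^4: 0  0  0  0
  Δ^5: 0  0  0
  Δ^6: 0  0
  Δ^7: 0
The third differences are constant (-96) and nonzero, while all higher differences vanish, so the minimal degree is 3.

3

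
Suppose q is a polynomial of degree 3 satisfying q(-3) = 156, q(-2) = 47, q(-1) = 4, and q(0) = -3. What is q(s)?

Write q(s) = as^3 + bs^2 + cs + d. Substituting each data point gives a linear system:
  -27a + 9b - 3c + d = 156
  -8a + 4b - 2c + d = 47
  -a + b - c + d = 4
  d = -3
Solving the system yields a = -5, b = 3, c = 1, d = -3.
So q(s) = -5s^3 + 3s^2 + s - 3.
Check: q(-3) = 156. ✓

q(s) = -5s^3 + 3s^2 + s - 3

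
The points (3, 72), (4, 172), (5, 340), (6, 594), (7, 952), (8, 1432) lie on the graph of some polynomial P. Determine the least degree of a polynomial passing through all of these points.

3

Forward differences of the values at x = 3, 4, 5, 6, 7, 8:
  P  : 72  172  340  594  952  1432
  Δ  : 100  168  254  358  480
  Δ^2: 68  86  104  122
  Δ^3: 18  18  18
  Δ^4: 0  0
  Δ^5: 0
The third differences are constant (18) and nonzero, while all higher differences vanish, so the minimal degree is 3.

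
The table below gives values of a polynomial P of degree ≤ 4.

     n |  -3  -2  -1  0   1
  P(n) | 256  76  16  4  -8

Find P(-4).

Using the Lagrange interpolation formula with nodes -3, -2, -1, 0, 1:
  L_0(n) = (n + 2)(n + 1)n(n - 1) / 24
  L_1(n) = (n + 3)(n + 1)n(n - 1) / -6
  L_2(n) = (n + 3)(n + 2)n(n - 1) / 4
  L_3(n) = (n + 3)(n + 2)(n + 1)(n - 1) / -6
  L_4(n) = (n + 3)(n + 2)(n + 1)n / 24
Then P(n) = 256·L_0(n) + 76·L_1(n) + 16·L_2(n) + 4·L_3(n) - 8·L_4(n).
Expanding and collecting terms gives P(n) = n^4 - 6n^3 - n^2 - 6n + 4.
Evaluating at n = -4: P(-4) = 652.

652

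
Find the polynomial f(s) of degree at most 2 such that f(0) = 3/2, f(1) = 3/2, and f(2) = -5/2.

f(s) = -2s^2 + 2s + 3/2

Write f(s) = as^2 + bs + c. Substituting each data point gives a linear system:
  c = 3/2
  a + b + c = 3/2
  4a + 2b + c = -5/2
Solving the system yields a = -2, b = 2, c = 3/2.
So f(s) = -2s² + 2s + 3/2.
Check: f(0) = 3/2. ✓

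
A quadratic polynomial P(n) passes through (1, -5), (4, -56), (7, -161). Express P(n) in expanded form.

Write P(n) = an^2 + bn + c. Substituting each data point gives a linear system:
  a + b + c = -5
  16a + 4b + c = -56
  49a + 7b + c = -161
Solving the system yields a = -3, b = -2, c = 0.
So P(n) = -3n^2 - 2n.
Check: P(1) = -5. ✓

P(n) = -3n^2 - 2n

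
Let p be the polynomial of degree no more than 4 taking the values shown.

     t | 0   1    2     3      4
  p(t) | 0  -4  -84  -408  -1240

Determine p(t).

p(t) = -4t^4 - 4t^3 + 2t^2 + 2t

Write p(t) = at^4 + bt^3 + ct^2 + dt + e. Substituting each data point gives a linear system:
  e = 0
  a + b + c + d + e = -4
  16a + 8b + 4c + 2d + e = -84
  81a + 27b + 9c + 3d + e = -408
  256a + 64b + 16c + 4d + e = -1240
Solving the system yields a = -4, b = -4, c = 2, d = 2, e = 0.
So p(t) = -4t^4 - 4t^3 + 2t^2 + 2t.
Check: p(1) = -4. ✓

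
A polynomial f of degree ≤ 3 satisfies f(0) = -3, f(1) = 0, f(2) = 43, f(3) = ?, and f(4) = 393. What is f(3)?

On equispaced nodes a degree-3 polynomial has vanishing fourth forward difference, so
  f(0) - 4·f(1) + 6·f(2) - 4·f(3) + f(4) = 0.
Substituting the known values and solving for f(3):
  -4·f(3) = -648
  f(3) = 162.

162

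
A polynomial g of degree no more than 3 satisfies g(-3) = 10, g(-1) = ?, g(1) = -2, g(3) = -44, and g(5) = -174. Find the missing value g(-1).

On equispaced nodes a degree-3 polynomial has vanishing fourth forward difference, so
  g(-3) - 4·g(-1) + 6·g(1) - 4·g(3) + g(5) = 0.
Substituting the known values and solving for g(-1):
  -4·g(-1) = 0
  g(-1) = 0.

0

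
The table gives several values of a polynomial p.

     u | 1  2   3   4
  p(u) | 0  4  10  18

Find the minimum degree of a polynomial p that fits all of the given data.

Forward differences of the values at u = 1, 2, 3, 4:
  p  : 0  4  10  18
  Δ  : 4  6  8
  Δ^2: 2  2
  Δ^3: 0
The second differences are constant (2) and nonzero, while all higher differences vanish, so the minimal degree is 2.

2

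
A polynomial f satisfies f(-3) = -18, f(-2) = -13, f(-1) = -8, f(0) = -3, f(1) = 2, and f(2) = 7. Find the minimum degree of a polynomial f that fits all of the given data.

Forward differences of the values at t = -3, -2, -1, 0, 1, 2:
  f  : -18  -13  -8  -3  2  7
  Δ  : 5  5  5  5  5
  Δ^2: 0  0  0  0
  Δ^3: 0  0  0
  Δ^4: 0  0
  Δ^5: 0
The first differences are constant (5) and nonzero, while all higher differences vanish, so the minimal degree is 1.

1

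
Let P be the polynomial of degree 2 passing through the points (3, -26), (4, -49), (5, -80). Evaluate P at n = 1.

Using the Lagrange interpolation formula with nodes 3, 4, 5:
  L_0(n) = (n - 4)(n - 5) / 2
  L_1(n) = (n - 3)(n - 5) / -1
  L_2(n) = (n - 3)(n - 4) / 2
Then P(n) = -26·L_0(n) - 49·L_1(n) - 80·L_2(n).
Expanding and collecting terms gives P(n) = -4n^2 + 5n - 5.
Evaluating at n = 1: P(1) = -4.

-4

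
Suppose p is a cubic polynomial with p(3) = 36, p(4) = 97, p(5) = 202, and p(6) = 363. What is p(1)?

-2

Using the Lagrange interpolation formula with nodes 3, 4, 5, 6:
  L_0(n) = (n - 4)(n - 5)(n - 6) / -6
  L_1(n) = (n - 3)(n - 5)(n - 6) / 2
  L_2(n) = (n - 3)(n - 4)(n - 6) / -2
  L_3(n) = (n - 3)(n - 4)(n - 5) / 6
Then p(n) = 36·L_0(n) + 97·L_1(n) + 202·L_2(n) + 363·L_3(n).
Expanding and collecting terms gives p(n) = 2n^3 - 2n^2 + n - 3.
Evaluating at n = 1: p(1) = -2.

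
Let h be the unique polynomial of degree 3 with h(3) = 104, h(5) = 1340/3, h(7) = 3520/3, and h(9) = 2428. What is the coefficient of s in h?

1/3

Write h(s) = as^3 + bs^2 + cs + d. Substituting each data point gives a linear system:
  27a + 9b + 3c + d = 104
  125a + 25b + 5c + d = 1340/3
  343a + 49b + 7c + d = 3520/3
  729a + 81b + 9c + d = 2428
Solving the system yields a = 3, b = 3, c = 1/3, d = -5.
So h(s) = 3s^3 + 3s^2 + (1/3)s - 5.
The coefficient of s is 1/3.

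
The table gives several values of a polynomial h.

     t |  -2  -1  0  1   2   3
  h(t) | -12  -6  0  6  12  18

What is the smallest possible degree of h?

Forward differences of the values at t = -2, -1, 0, 1, 2, 3:
  h  : -12  -6  0  6  12  18
  Δ  : 6  6  6  6  6
  Δ^2: 0  0  0  0
  Δ^3: 0  0  0
  Δ^4: 0  0
  Δ^5: 0
The first differences are constant (6) and nonzero, while all higher differences vanish, so the minimal degree is 1.

1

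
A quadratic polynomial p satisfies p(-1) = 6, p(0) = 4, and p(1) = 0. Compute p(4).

Write p(t) = at^2 + bt + c. Substituting each data point gives a linear system:
  a - b + c = 6
  c = 4
  a + b + c = 0
Solving the system yields a = -1, b = -3, c = 4.
So p(t) = -t^2 - 3t + 4.
Then p(4) = -24.

-24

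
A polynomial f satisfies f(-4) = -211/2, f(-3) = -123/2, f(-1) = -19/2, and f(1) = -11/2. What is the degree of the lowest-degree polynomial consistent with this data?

Divided differences on the nodes -4, -3, -1, 1:
  order 0: -211/2  -123/2  -19/2  -11/2
  order 1: 44  26  2
  order 2: -6  -6
  order 3: 0
The order-2 divided differences are all -6 (nonzero) and every higher order vanishes, so the data lies on a polynomial of degree exactly 2.

2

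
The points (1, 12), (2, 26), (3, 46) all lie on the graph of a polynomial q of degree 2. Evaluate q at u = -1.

Using the Lagrange interpolation formula with nodes 1, 2, 3:
  L_0(u) = (u - 2)(u - 3) / 2
  L_1(u) = (u - 1)(u - 3) / -1
  L_2(u) = (u - 1)(u - 2) / 2
Then q(u) = 12·L_0(u) + 26·L_1(u) + 46·L_2(u).
Expanding and collecting terms gives q(u) = 3u^2 + 5u + 4.
Evaluating at u = -1: q(-1) = 2.

2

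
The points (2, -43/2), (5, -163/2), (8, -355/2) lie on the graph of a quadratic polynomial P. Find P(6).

Write P(u) = au^2 + bu + c. Substituting each data point gives a linear system:
  4a + 2b + c = -43/2
  25a + 5b + c = -163/2
  64a + 8b + c = -355/2
Solving the system yields a = -2, b = -6, c = -3/2.
So P(u) = -2u² - 6u - 3/2.
Then P(6) = -219/2.

-219/2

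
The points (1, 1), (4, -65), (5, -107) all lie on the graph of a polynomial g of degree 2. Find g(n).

Write g(n) = an^2 + bn + c. Substituting each data point gives a linear system:
  a + b + c = 1
  16a + 4b + c = -65
  25a + 5b + c = -107
Solving the system yields a = -5, b = 3, c = 3.
So g(n) = -5n^2 + 3n + 3.
Check: g(5) = -107. ✓

g(n) = -5n^2 + 3n + 3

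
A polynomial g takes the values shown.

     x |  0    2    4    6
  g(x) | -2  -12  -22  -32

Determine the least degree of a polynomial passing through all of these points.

Forward differences of the values at x = 0, 2, 4, 6:
  g  : -2  -12  -22  -32
  Δ  : -10  -10  -10
  Δ^2: 0  0
  Δ^3: 0
The first differences are constant (-10) and nonzero, while all higher differences vanish, so the minimal degree is 1.

1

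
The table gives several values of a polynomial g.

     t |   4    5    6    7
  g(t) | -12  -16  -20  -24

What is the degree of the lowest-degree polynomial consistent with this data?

Forward differences of the values at t = 4, 5, 6, 7:
  g  : -12  -16  -20  -24
  Δ  : -4  -4  -4
  Δ^2: 0  0
  Δ^3: 0
The first differences are constant (-4) and nonzero, while all higher differences vanish, so the minimal degree is 1.

1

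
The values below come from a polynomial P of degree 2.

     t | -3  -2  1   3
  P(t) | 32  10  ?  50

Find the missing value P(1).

The 3 known points determine the degree-2 polynomial uniquely.
Write P(t) = at^2 + bt + c. Substituting each data point gives a linear system:
  9a - 3b + c = 32
  4a - 2b + c = 10
  9a + 3b + c = 50
Solving the system yields a = 5, b = 3, c = -4.
So P(t) = 5t^2 + 3t - 4.
Then P(1) = 4.

4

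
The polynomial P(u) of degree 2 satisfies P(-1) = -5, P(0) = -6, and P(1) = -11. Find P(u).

P(u) = -2u^2 - 3u - 6

Write P(u) = au^2 + bu + c. Substituting each data point gives a linear system:
  a - b + c = -5
  c = -6
  a + b + c = -11
Solving the system yields a = -2, b = -3, c = -6.
So P(u) = -2u^2 - 3u - 6.
Check: P(-1) = -5. ✓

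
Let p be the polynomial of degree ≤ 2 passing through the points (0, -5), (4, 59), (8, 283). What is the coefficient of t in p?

Write p(t) = at^2 + bt + c. Substituting each data point gives a linear system:
  c = -5
  16a + 4b + c = 59
  64a + 8b + c = 283
Solving the system yields a = 5, b = -4, c = -5.
So p(t) = 5t^2 - 4t - 5.
The coefficient of t is -4.

-4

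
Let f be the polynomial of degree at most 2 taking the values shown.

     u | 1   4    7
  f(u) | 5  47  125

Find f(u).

f(u) = 2u^2 + 4u - 1

Using the Lagrange interpolation formula with nodes 1, 4, 7:
  L_0(u) = (u - 4)(u - 7) / 18
  L_1(u) = (u - 1)(u - 7) / -9
  L_2(u) = (u - 1)(u - 4) / 18
Then f(u) = 5·L_0(u) + 47·L_1(u) + 125·L_2(u).
Expanding and collecting terms gives f(u) = 2u² + 4u - 1.
Check: f(4) = 47. ✓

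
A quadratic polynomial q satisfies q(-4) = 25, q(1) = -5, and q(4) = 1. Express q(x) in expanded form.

q(x) = x^2 - 3x - 3

Using the Lagrange interpolation formula with nodes -4, 1, 4:
  L_0(x) = (x - 1)(x - 4) / 40
  L_1(x) = (x + 4)(x - 4) / -15
  L_2(x) = (x + 4)(x - 1) / 24
Then q(x) = 25·L_0(x) - 5·L_1(x) + 1·L_2(x).
Expanding and collecting terms gives q(x) = x^2 - 3x - 3.
Check: q(-4) = 25. ✓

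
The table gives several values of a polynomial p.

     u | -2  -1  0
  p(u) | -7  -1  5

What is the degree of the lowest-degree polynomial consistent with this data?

Forward differences of the values at u = -2, -1, 0:
  p  : -7  -1  5
  Δ  : 6  6
  Δ^2: 0
The first differences are constant (6) and nonzero, while all higher differences vanish, so the minimal degree is 1.

1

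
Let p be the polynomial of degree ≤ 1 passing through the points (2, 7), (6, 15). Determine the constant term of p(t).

Write p(t) = at + b. Substituting each data point gives a linear system:
  2a + b = 7
  6a + b = 15
Solving the system yields a = 2, b = 3.
So p(t) = 2t + 3.
The constant term is 3.

3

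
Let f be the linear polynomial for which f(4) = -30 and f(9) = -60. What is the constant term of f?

Write f(t) = at + b. Substituting each data point gives a linear system:
  4a + b = -30
  9a + b = -60
Solving the system yields a = -6, b = -6.
So f(t) = -6t - 6.
The constant term is -6.

-6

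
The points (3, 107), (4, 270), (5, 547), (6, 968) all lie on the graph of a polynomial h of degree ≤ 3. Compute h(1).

3

Using the Lagrange interpolation formula with nodes 3, 4, 5, 6:
  L_0(s) = (s - 4)(s - 5)(s - 6) / -6
  L_1(s) = (s - 3)(s - 5)(s - 6) / 2
  L_2(s) = (s - 3)(s - 4)(s - 6) / -2
  L_3(s) = (s - 3)(s - 4)(s - 5) / 6
Then h(s) = 107·L_0(s) + 270·L_1(s) + 547·L_2(s) + 968·L_3(s).
Expanding and collecting terms gives h(s) = 5s^3 - 3s^2 - s + 2.
Evaluating at s = 1: h(1) = 3.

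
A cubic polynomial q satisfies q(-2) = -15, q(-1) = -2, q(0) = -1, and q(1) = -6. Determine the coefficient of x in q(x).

Write q(x) = ax^3 + bx^2 + cx + d. Substituting each data point gives a linear system:
  -8a + 4b - 2c + d = -15
  -a + b - c + d = -2
  d = -1
  a + b + c + d = -6
Solving the system yields a = 1, b = -3, c = -3, d = -1.
So q(x) = x³ - 3x² - 3x - 1.
The coefficient of x is -3.

-3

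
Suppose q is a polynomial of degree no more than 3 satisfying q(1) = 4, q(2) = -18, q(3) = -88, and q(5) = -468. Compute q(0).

Write q(s) = as^3 + bs^2 + cs + d. Substituting each data point gives a linear system:
  a + b + c + d = 4
  8a + 4b + 2c + d = -18
  27a + 9b + 3c + d = -88
  125a + 25b + 5c + d = -468
Solving the system yields a = -4, b = 0, c = 6, d = 2.
So q(s) = -4s³ + 6s + 2.
Then q(0) = 2.

2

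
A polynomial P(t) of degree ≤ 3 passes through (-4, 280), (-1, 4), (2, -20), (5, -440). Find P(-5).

Write P(t) = at^3 + bt^2 + ct + d. Substituting each data point gives a linear system:
  -64a + 16b - 4c + d = 280
  -a + b - c + d = 4
  8a + 4b + 2c + d = -20
  125a + 25b + 5c + d = -440
Solving the system yields a = -4, b = 2, c = 2, d = 0.
So P(t) = -4t^3 + 2t^2 + 2t.
Then P(-5) = 540.

540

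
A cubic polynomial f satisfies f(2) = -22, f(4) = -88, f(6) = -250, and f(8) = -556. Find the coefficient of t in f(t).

-5

Write f(t) = at^3 + bt^2 + ct + d. Substituting each data point gives a linear system:
  8a + 4b + 2c + d = -22
  64a + 16b + 4c + d = -88
  216a + 36b + 6c + d = -250
  512a + 64b + 8c + d = -556
Solving the system yields a = -1, b = 0, c = -5, d = -4.
So f(t) = -t^3 - 5t - 4.
The coefficient of t is -5.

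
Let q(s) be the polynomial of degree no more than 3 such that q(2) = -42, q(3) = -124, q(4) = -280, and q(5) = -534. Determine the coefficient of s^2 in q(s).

-1

Write q(s) = as^3 + bs^2 + cs + d. Substituting each data point gives a linear system:
  8a + 4b + 2c + d = -42
  27a + 9b + 3c + d = -124
  64a + 16b + 4c + d = -280
  125a + 25b + 5c + d = -534
Solving the system yields a = -4, b = -1, c = -1, d = -4.
So q(s) = -4s^3 - s^2 - s - 4.
The coefficient of s^2 is -1.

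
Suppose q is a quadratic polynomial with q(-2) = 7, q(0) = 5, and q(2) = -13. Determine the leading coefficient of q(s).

-2

Write q(s) = as^2 + bs + c. Substituting each data point gives a linear system:
  4a - 2b + c = 7
  c = 5
  4a + 2b + c = -13
Solving the system yields a = -2, b = -5, c = 5.
So q(s) = -2s^2 - 5s + 5.
The leading coefficient is -2.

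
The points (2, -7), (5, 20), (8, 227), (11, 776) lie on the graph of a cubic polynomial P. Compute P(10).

Using the Lagrange interpolation formula with nodes 2, 5, 8, 11:
  L_0(n) = (n - 5)(n - 8)(n - 11) / -162
  L_1(n) = (n - 2)(n - 8)(n - 11) / 54
  L_2(n) = (n - 2)(n - 5)(n - 11) / -54
  L_3(n) = (n - 2)(n - 5)(n - 8) / 162
Then P(n) = -7·L_0(n) + 20·L_1(n) + 227·L_2(n) + 776·L_3(n).
Expanding and collecting terms gives P(n) = n^3 - 5n^2 + 5n - 5.
Evaluating at n = 10: P(10) = 545.

545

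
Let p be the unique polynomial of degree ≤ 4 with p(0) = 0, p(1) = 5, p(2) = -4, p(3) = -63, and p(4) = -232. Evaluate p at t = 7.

-2359

Write p(t) = at^4 + bt^3 + ct^2 + dt + e. Substituting each data point gives a linear system:
  e = 0
  a + b + c + d + e = 5
  16a + 8b + 4c + 2d + e = -4
  81a + 27b + 9c + 3d + e = -63
  256a + 64b + 16c + 4d + e = -232
Solving the system yields a = -1, b = 0, c = 0, d = 6, e = 0.
So p(t) = -t^4 + 6t.
Then p(7) = -2359.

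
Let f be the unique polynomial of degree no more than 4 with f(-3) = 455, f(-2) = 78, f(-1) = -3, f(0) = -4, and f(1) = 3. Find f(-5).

Using the Lagrange interpolation formula with nodes -3, -2, -1, 0, 1:
  L_0(u) = (u + 2)(u + 1)u(u - 1) / 24
  L_1(u) = (u + 3)(u + 1)u(u - 1) / -6
  L_2(u) = (u + 3)(u + 2)u(u - 1) / 4
  L_3(u) = (u + 3)(u + 2)(u + 1)(u - 1) / -6
  L_4(u) = (u + 3)(u + 2)(u + 1)u / 24
Then f(u) = 455·L_0(u) + 78·L_1(u) - 3·L_2(u) - 4·L_3(u) + 3·L_4(u).
Expanding and collecting terms gives f(u) = 6u^4 - 2u^2 + 3u - 4.
Evaluating at u = -5: f(-5) = 3681.

3681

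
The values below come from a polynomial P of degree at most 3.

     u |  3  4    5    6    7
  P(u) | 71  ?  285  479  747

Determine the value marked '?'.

153

On equispaced nodes a degree-3 polynomial has vanishing fourth forward difference, so
  P(3) - 4·P(4) + 6·P(5) - 4·P(6) + P(7) = 0.
Substituting the known values and solving for P(4):
  -4·P(4) = -612
  P(4) = 153.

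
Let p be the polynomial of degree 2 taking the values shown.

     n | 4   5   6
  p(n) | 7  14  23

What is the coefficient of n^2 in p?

Write p(n) = an^2 + bn + c. Substituting each data point gives a linear system:
  16a + 4b + c = 7
  25a + 5b + c = 14
  36a + 6b + c = 23
Solving the system yields a = 1, b = -2, c = -1.
So p(n) = n² - 2n - 1.
The leading coefficient is 1.

1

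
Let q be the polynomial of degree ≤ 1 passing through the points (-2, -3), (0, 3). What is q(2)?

Using the Lagrange interpolation formula with nodes -2, 0:
  L_0(s) = s / -2
  L_1(s) = (s + 2) / 2
Then q(s) = -3·L_0(s) + 3·L_1(s).
Expanding and collecting terms gives q(s) = 3s + 3.
Evaluating at s = 2: q(2) = 9.

9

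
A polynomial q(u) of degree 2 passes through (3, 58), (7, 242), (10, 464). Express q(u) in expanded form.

q(u) = 4u^2 + 6u + 4

Write q(u) = au^2 + bu + c. Substituting each data point gives a linear system:
  9a + 3b + c = 58
  49a + 7b + c = 242
  100a + 10b + c = 464
Solving the system yields a = 4, b = 6, c = 4.
So q(u) = 4u^2 + 6u + 4.
Check: q(7) = 242. ✓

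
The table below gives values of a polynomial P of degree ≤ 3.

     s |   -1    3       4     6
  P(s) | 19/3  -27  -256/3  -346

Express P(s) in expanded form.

P(s) = -2s^3 + 2s^2 + (5/3)s + 4

Write P(s) = as^3 + bs^2 + cs + d. Substituting each data point gives a linear system:
  -a + b - c + d = 19/3
  27a + 9b + 3c + d = -27
  64a + 16b + 4c + d = -256/3
  216a + 36b + 6c + d = -346
Solving the system yields a = -2, b = 2, c = 5/3, d = 4.
So P(s) = -2s^3 + 2s^2 + (5/3)s + 4.
Check: P(-1) = 19/3. ✓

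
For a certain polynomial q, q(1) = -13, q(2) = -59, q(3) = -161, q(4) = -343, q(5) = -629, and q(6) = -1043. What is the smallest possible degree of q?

3

Forward differences of the values at t = 1, 2, 3, 4, 5, 6:
  q  : -13  -59  -161  -343  -629  -1043
  Δ  : -46  -102  -182  -286  -414
  Δ^2: -56  -80  -104  -128
  Δ^3: -24  -24  -24
  Δ^4: 0  0
  Δ^5: 0
The third differences are constant (-24) and nonzero, while all higher differences vanish, so the minimal degree is 3.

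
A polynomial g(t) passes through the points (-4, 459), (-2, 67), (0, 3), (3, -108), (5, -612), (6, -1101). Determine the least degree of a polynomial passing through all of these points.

Divided differences on the nodes -4, -2, 0, 3, 5, 6:
  order 0: 459  67  3  -108  -612  -1101
  order 1: -196  -32  -37  -252  -489
  order 2: 41  -1  -43  -79
  order 3: -6  -6  -6
  order 4: 0  0
  order 5: 0
The order-3 divided differences are all -6 (nonzero) and every higher order vanishes, so the data lies on a polynomial of degree exactly 3.

3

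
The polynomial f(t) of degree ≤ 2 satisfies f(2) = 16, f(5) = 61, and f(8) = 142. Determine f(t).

f(t) = 2t^2 + t + 6

Using the Lagrange interpolation formula with nodes 2, 5, 8:
  L_0(t) = (t - 5)(t - 8) / 18
  L_1(t) = (t - 2)(t - 8) / -9
  L_2(t) = (t - 2)(t - 5) / 18
Then f(t) = 16·L_0(t) + 61·L_1(t) + 142·L_2(t).
Expanding and collecting terms gives f(t) = 2t^2 + t + 6.
Check: f(8) = 142. ✓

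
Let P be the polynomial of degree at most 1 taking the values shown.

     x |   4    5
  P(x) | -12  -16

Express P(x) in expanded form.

P(x) = -4x + 4

Using the Lagrange interpolation formula with nodes 4, 5:
  L_0(x) = (x - 5) / -1
  L_1(x) = (x - 4) / 1
Then P(x) = -12·L_0(x) - 16·L_1(x).
Expanding and collecting terms gives P(x) = -4x + 4.
Check: P(5) = -16. ✓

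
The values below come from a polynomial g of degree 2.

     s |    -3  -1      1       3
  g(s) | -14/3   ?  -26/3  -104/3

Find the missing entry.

4/3

The 3 known points determine the degree-2 polynomial uniquely.
Write g(s) = as^2 + bs + c. Substituting each data point gives a linear system:
  9a - 3b + c = -14/3
  a + b + c = -26/3
  9a + 3b + c = -104/3
Solving the system yields a = -2, b = -5, c = -5/3.
So g(s) = -2s² - 5s - 5/3.
Then g(-1) = 4/3.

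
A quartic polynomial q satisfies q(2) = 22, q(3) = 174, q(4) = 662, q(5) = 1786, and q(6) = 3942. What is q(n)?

q(n) = 4n^4 - 6n^3 + 2n^2 - 4n + 6

Write q(n) = an^4 + bn^3 + cn^2 + dn + e. Substituting each data point gives a linear system:
  16a + 8b + 4c + 2d + e = 22
  81a + 27b + 9c + 3d + e = 174
  256a + 64b + 16c + 4d + e = 662
  625a + 125b + 25c + 5d + e = 1786
  1296a + 216b + 36c + 6d + e = 3942
Solving the system yields a = 4, b = -6, c = 2, d = -4, e = 6.
So q(n) = 4n^4 - 6n^3 + 2n^2 - 4n + 6.
Check: q(3) = 174. ✓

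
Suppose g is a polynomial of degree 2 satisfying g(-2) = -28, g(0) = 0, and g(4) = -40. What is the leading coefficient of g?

-4

Write g(u) = au^2 + bu + c. Substituting each data point gives a linear system:
  4a - 2b + c = -28
  c = 0
  16a + 4b + c = -40
Solving the system yields a = -4, b = 6, c = 0.
So g(u) = -4u^2 + 6u.
The leading coefficient is -4.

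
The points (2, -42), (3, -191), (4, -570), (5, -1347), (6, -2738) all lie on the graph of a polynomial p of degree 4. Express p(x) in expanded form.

p(x) = -2x^4 - 5x^2 + 6x - 2

Write p(x) = ax^4 + bx^3 + cx^2 + dx + e. Substituting each data point gives a linear system:
  16a + 8b + 4c + 2d + e = -42
  81a + 27b + 9c + 3d + e = -191
  256a + 64b + 16c + 4d + e = -570
  625a + 125b + 25c + 5d + e = -1347
  1296a + 216b + 36c + 6d + e = -2738
Solving the system yields a = -2, b = 0, c = -5, d = 6, e = -2.
So p(x) = -2x^4 - 5x^2 + 6x - 2.
Check: p(2) = -42. ✓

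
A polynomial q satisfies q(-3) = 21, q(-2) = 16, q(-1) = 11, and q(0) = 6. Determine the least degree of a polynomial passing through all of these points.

1

Forward differences of the values at n = -3, -2, -1, 0:
  q  : 21  16  11  6
  Δ  : -5  -5  -5
  Δ^2: 0  0
  Δ^3: 0
The first differences are constant (-5) and nonzero, while all higher differences vanish, so the minimal degree is 1.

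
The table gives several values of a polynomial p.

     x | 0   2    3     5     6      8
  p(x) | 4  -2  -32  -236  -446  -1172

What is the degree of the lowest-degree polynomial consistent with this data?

Divided differences on the nodes 0, 2, 3, 5, 6, 8:
  order 0: 4  -2  -32  -236  -446  -1172
  order 1: -3  -30  -102  -210  -363
  order 2: -9  -24  -36  -51
  order 3: -3  -3  -3
  order 4: 0  0
  order 5: 0
The order-3 divided differences are all -3 (nonzero) and every higher order vanishes, so the data lies on a polynomial of degree exactly 3.

3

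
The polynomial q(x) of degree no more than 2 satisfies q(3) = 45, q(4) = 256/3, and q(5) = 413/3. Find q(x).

Write q(x) = ax^2 + bx + c. Substituting each data point gives a linear system:
  9a + 3b + c = 45
  16a + 4b + c = 256/3
  25a + 5b + c = 413/3
Solving the system yields a = 6, b = -5/3, c = -4.
So q(x) = 6x^2 - (5/3)x - 4.
Check: q(3) = 45. ✓

q(x) = 6x^2 - (5/3)x - 4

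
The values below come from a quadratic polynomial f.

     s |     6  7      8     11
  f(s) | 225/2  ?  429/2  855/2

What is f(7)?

319/2

The 3 known points determine the degree-2 polynomial uniquely.
Write f(s) = as^2 + bs + c. Substituting each data point gives a linear system:
  36a + 6b + c = 225/2
  64a + 8b + c = 429/2
  121a + 11b + c = 855/2
Solving the system yields a = 4, b = -5, c = -3/2.
So f(s) = 4s^2 - 5s - 3/2.
Then f(7) = 319/2.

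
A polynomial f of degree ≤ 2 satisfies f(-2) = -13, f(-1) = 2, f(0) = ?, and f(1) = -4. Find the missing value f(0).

5

The 3 known points determine the degree-2 polynomial uniquely.
Write f(u) = au^2 + bu + c. Substituting each data point gives a linear system:
  4a - 2b + c = -13
  a - b + c = 2
  a + b + c = -4
Solving the system yields a = -6, b = -3, c = 5.
So f(u) = -6u^2 - 3u + 5.
Then f(0) = 5.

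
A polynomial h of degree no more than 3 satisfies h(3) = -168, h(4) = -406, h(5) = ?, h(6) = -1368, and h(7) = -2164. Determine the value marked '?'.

-794

On equispaced nodes a degree-3 polynomial has vanishing fourth forward difference, so
  h(3) - 4·h(4) + 6·h(5) - 4·h(6) + h(7) = 0.
Substituting the known values and solving for h(5):
  6·h(5) = -4764
  h(5) = -794.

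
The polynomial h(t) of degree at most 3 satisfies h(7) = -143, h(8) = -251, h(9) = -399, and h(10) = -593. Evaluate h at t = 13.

-1511

Using the Lagrange interpolation formula with nodes 7, 8, 9, 10:
  L_0(t) = (t - 8)(t - 9)(t - 10) / -6
  L_1(t) = (t - 7)(t - 9)(t - 10) / 2
  L_2(t) = (t - 7)(t - 8)(t - 10) / -2
  L_3(t) = (t - 7)(t - 8)(t - 9) / 6
Then h(t) = -143·L_0(t) - 251·L_1(t) - 399·L_2(t) - 593·L_3(t).
Expanding and collecting terms gives h(t) = -t^3 + 4t^2 + t - 3.
Evaluating at t = 13: h(13) = -1511.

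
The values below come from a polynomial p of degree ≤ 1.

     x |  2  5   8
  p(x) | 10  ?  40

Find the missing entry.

On equispaced nodes a degree-1 polynomial has vanishing second forward difference, so
  p(2) - 2·p(5) + p(8) = 0.
Substituting the known values and solving for p(5):
  -2·p(5) = -50
  p(5) = 25.

25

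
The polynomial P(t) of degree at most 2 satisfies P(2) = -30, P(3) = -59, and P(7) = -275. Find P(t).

P(t) = -5t^2 - 4t - 2

Write P(t) = at^2 + bt + c. Substituting each data point gives a linear system:
  4a + 2b + c = -30
  9a + 3b + c = -59
  49a + 7b + c = -275
Solving the system yields a = -5, b = -4, c = -2.
So P(t) = -5t² - 4t - 2.
Check: P(2) = -30. ✓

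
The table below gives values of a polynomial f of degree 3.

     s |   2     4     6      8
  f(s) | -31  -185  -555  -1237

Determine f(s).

Using the Lagrange interpolation formula with nodes 2, 4, 6, 8:
  L_0(s) = (s - 4)(s - 6)(s - 8) / -48
  L_1(s) = (s - 2)(s - 6)(s - 8) / 16
  L_2(s) = (s - 2)(s - 4)(s - 8) / -16
  L_3(s) = (s - 2)(s - 4)(s - 6) / 48
Then f(s) = -31·L_0(s) - 185·L_1(s) - 555·L_2(s) - 1237·L_3(s).
Expanding and collecting terms gives f(s) = -2s³ - 3s² - 3s + 3.
Check: f(4) = -185. ✓

f(s) = -2s^3 - 3s^2 - 3s + 3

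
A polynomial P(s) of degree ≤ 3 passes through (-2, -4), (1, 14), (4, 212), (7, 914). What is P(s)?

P(s) = 2s^3 + 4s^2 + 4s + 4

Using the Lagrange interpolation formula with nodes -2, 1, 4, 7:
  L_0(s) = (s - 1)(s - 4)(s - 7) / -162
  L_1(s) = (s + 2)(s - 4)(s - 7) / 54
  L_2(s) = (s + 2)(s - 1)(s - 7) / -54
  L_3(s) = (s + 2)(s - 1)(s - 4) / 162
Then P(s) = -4·L_0(s) + 14·L_1(s) + 212·L_2(s) + 914·L_3(s).
Expanding and collecting terms gives P(s) = 2s³ + 4s² + 4s + 4.
Check: P(4) = 212. ✓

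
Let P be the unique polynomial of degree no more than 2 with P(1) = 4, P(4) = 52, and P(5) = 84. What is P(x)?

P(x) = 4x^2 - 4x + 4

Using the Lagrange interpolation formula with nodes 1, 4, 5:
  L_0(x) = (x - 4)(x - 5) / 12
  L_1(x) = (x - 1)(x - 5) / -3
  L_2(x) = (x - 1)(x - 4) / 4
Then P(x) = 4·L_0(x) + 52·L_1(x) + 84·L_2(x).
Expanding and collecting terms gives P(x) = 4x^2 - 4x + 4.
Check: P(1) = 4. ✓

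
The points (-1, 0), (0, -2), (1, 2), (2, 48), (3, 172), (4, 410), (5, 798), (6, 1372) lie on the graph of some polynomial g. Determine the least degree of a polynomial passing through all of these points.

3

Forward differences of the values at u = -1, 0, 1, 2, 3, 4, 5, 6:
  g  : 0  -2  2  48  172  410  798  1372
  Δ  : -2  4  46  124  238  388  574
  Δ^2: 6  42  78  114  150  186
  Δ^3: 36  36  36  36  36
  Δ^4: 0  0  0  0
  Δ^5: 0  0  0
  Δ^6: 0  0
  Δ^7: 0
The third differences are constant (36) and nonzero, while all higher differences vanish, so the minimal degree is 3.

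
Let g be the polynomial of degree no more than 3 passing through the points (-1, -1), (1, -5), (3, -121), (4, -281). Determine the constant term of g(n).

-1

Write g(n) = an^3 + bn^2 + cn + d. Substituting each data point gives a linear system:
  -a + b - c + d = -1
  a + b + c + d = -5
  27a + 9b + 3c + d = -121
  64a + 16b + 4c + d = -281
Solving the system yields a = -4, b = -2, c = 2, d = -1.
So g(n) = -4n^3 - 2n^2 + 2n - 1.
The constant term is -1.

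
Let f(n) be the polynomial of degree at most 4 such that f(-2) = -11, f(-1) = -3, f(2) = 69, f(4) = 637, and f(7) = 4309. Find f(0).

Write f(n) = an^4 + bn^3 + cn^2 + dn + e. Substituting each data point gives a linear system:
  16a - 8b + 4c - 2d + e = -11
  a - b + c - d + e = -3
  16a + 8b + 4c + 2d + e = 69
  256a + 64b + 16c + 4d + e = 637
  2401a + 343b + 49c + 7d + e = 4309
Solving the system yields a = 1, b = 5, c = 4, d = 0, e = -3.
So f(n) = n^4 + 5n^3 + 4n^2 - 3.
Then f(0) = -3.

-3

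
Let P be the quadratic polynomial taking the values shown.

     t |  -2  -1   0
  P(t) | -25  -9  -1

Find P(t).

Write P(t) = at^2 + bt + c. Substituting each data point gives a linear system:
  4a - 2b + c = -25
  a - b + c = -9
  c = -1
Solving the system yields a = -4, b = 4, c = -1.
So P(t) = -4t^2 + 4t - 1.
Check: P(-1) = -9. ✓

P(t) = -4t^2 + 4t - 1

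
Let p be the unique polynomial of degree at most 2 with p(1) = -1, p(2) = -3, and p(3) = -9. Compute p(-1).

Write p(s) = as^2 + bs + c. Substituting each data point gives a linear system:
  a + b + c = -1
  4a + 2b + c = -3
  9a + 3b + c = -9
Solving the system yields a = -2, b = 4, c = -3.
So p(s) = -2s^2 + 4s - 3.
Then p(-1) = -9.

-9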